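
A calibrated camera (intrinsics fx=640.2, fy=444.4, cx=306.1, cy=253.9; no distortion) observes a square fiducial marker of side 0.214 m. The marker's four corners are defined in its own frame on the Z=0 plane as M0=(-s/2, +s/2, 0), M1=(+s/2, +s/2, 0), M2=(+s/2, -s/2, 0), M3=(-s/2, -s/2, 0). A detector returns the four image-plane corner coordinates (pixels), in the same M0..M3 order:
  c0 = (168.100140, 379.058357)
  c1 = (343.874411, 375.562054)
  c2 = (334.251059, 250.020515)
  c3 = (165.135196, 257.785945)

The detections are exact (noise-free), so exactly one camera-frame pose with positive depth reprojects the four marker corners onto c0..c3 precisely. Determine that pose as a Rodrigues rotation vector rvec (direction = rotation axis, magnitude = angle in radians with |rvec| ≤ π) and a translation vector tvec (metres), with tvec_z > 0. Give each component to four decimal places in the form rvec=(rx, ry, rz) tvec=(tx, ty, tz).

Intrinsics K: fx=640.2, fy=444.4, cx=306.1, cy=253.9
Marker side s = 0.214 m; corners in marker frame (Z=0):
  M0 = (-0.1070, +0.1070, 0)
  M1 = (+0.1070, +0.1070, 0)
  M2 = (+0.1070, -0.1070, 0)
  M3 = (-0.1070, -0.1070, 0)
Detected image corners:
  c0 = (168.100140, 379.058357) px
  c1 = (343.874411, 375.562054) px
  c2 = (334.251059, 250.020515) px
  c3 = (165.135196, 257.785945) px
Planar DLT: solve 8×8 A·h = b for H (H[2,2]=1):
  H  [+762.64535 -14.92488 +251.21680]
  H  [-80.02655 +521.49630 +314.50744]
  H  [-0.16960 -0.17424 +1.00000]
B = K⁻¹H; ‖b₁‖=1.286301, ‖b₂‖=1.286301; λ = 2/(‖b₁‖+‖b₂‖) = 0.777423, sign → tz>0 ⇒ λ=+0.777423
r₁ = λ·B[:,0] = (+0.98916,-0.06466,-0.13185); r₂ = λ·B[:,1] = (+0.04664,+0.98968,-0.13546)
r₃ = r₁×r₂ = (+0.13925,+0.12784,+0.98197); SVD([r₁ r₂ r₃]) → R = UVᵀ:
  R  [+0.98916 +0.04664 +0.13925]
  R  [-0.06466 +0.98968 +0.12784]
  R  [-0.13185 -0.13546 +0.98197]
t = (-0.06665, +0.10603, +0.77742) m
tr R = 2.960813; θ = arccos((tr R − 1)/2) = 0.198282 rad = 11.361°
axis k = ((R−Rᵀ)₃₂, (R−Rᵀ)₁₃, (R−Rᵀ)₂₁) / (2 sinθ) = (-0.668312, +0.688141, -0.282525)
rvec = θ·k = (-0.132514, +0.136446, -0.056020)

rvec=(-0.1325, 0.1364, -0.0560) tvec=(-0.0666, 0.1060, 0.7774)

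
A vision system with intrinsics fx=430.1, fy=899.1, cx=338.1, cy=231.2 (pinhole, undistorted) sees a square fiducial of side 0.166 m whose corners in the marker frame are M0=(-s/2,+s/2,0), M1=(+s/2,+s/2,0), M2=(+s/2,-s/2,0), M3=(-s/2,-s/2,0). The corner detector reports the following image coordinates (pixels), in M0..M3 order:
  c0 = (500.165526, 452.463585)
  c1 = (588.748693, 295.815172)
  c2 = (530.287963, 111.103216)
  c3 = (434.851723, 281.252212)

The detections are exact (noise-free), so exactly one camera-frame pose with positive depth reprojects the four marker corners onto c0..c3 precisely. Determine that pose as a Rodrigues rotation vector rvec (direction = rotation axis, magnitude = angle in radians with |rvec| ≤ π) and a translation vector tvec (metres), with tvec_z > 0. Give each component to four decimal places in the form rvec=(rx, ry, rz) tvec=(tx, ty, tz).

Intrinsics K: fx=430.1, fy=899.1, cx=338.1, cy=231.2
Marker side s = 0.166 m; corners in marker frame (Z=0):
  M0 = (-0.0830, +0.0830, 0)
  M1 = (+0.0830, +0.0830, 0)
  M2 = (+0.0830, -0.0830, 0)
  M3 = (-0.0830, -0.0830, 0)
Detected image corners:
  c0 = (500.165526, 452.463585) px
  c1 = (588.748693, 295.815172) px
  c2 = (530.287963, 111.103216) px
  c3 = (434.851723, 281.252212) px
Planar DLT: solve 8×8 A·h = b for H (H[2,2]=1):
  H  [+539.17882 +612.88499 +514.60764]
  H  [-990.69049 +1205.25082 +288.79935]
  H  [-0.02784 +0.46741 +1.00000]
B = K⁻¹H; ‖b₁‖=1.681088, ‖b₂‖=1.681088; λ = 2/(‖b₁‖+‖b₂‖) = 0.594853, sign → tz>0 ⇒ λ=+0.594853
r₁ = λ·B[:,0] = (+0.75873,-0.65119,-0.01656); r₂ = λ·B[:,1] = (+0.62909,+0.72591,+0.27804)
r₃ = r₁×r₂ = (-0.16904,-0.22138,+0.96043); SVD([r₁ r₂ r₃]) → R = UVᵀ:
  R  [+0.75873 +0.62909 -0.16904]
  R  [-0.65119 +0.72591 -0.22138]
  R  [-0.01656 +0.27804 +0.96043]
t = (+0.24412, +0.03811, +0.59485) m
tr R = 2.445067; θ = arccos((tr R − 1)/2) = 0.763337 rad = 43.736°
axis k = ((R−Rᵀ)₃₂, (R−Rᵀ)₁₃, (R−Rᵀ)₂₁) / (2 sinθ) = (+0.361198, -0.110277, -0.925945)
rvec = θ·k = (+0.275716, -0.084178, -0.706808)

rvec=(0.2757, -0.0842, -0.7068) tvec=(0.2441, 0.0381, 0.5949)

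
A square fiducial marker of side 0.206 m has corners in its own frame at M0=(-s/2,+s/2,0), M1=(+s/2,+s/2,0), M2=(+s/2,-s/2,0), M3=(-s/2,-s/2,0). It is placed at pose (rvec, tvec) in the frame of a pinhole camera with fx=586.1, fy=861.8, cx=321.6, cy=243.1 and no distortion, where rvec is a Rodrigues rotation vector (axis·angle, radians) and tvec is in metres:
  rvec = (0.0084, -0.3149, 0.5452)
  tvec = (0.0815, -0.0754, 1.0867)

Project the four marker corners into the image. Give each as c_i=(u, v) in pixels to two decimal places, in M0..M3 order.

c0=(291.19, 210.55) c1=(380.82, 293.72) c2=(434.86, 157.92) c3=(349.64, 68.15)

Intrinsics K: fx=586.1, fy=861.8, cx=321.6, cy=243.1
Marker side s = 0.206 m; corners in marker frame (Z=0):
  M0 = (-0.1030, +0.1030, 0)
  M1 = (+0.1030, +0.1030, 0)
  M2 = (+0.1030, -0.1030, 0)
  M3 = (-0.1030, -0.1030, 0)
rvec = (0.0084, -0.3149, 0.5452), |rvec| = θ = 0.62966 rad = 36.077°
Rodrigues: sinθ=0.58887, 1−cosθ=0.19177; R = I + sinθ·[k]× + (1−cosθ)·[k]×²:
    [+0.80826 -0.51116 -0.29229]
    [+0.50860 +0.85619 -0.09090]
    [+0.29672 -0.07519 +0.95200]
t = (0.0815, -0.0754, 1.0867) m
M0: Pc = R·M0+t = (-0.05440, -0.03960, +1.04839); u = 586.1·(-0.05440)/1.04839 + 321.6 = 291.1877, v = 861.8·(-0.03960)/1.04839 + 243.1 = 210.5494
M1: Pc = R·M1+t = (+0.11210, +0.06517, +1.10952); u = 586.1·(+0.11210)/1.10952 + 321.6 = 380.8172, v = 861.8·(+0.06517)/1.10952 + 243.1 = 293.7225
M2: Pc = R·M2+t = (+0.21740, -0.11120, +1.12501); u = 586.1·(+0.21740)/1.12501 + 321.6 = 434.8601, v = 861.8·(-0.11120)/1.12501 + 243.1 = 157.9151
M3: Pc = R·M3+t = (+0.05090, -0.21597, +1.06388); u = 586.1·(+0.05090)/1.06388 + 321.6 = 349.6405, v = 861.8·(-0.21597)/1.06388 + 243.1 = 68.1502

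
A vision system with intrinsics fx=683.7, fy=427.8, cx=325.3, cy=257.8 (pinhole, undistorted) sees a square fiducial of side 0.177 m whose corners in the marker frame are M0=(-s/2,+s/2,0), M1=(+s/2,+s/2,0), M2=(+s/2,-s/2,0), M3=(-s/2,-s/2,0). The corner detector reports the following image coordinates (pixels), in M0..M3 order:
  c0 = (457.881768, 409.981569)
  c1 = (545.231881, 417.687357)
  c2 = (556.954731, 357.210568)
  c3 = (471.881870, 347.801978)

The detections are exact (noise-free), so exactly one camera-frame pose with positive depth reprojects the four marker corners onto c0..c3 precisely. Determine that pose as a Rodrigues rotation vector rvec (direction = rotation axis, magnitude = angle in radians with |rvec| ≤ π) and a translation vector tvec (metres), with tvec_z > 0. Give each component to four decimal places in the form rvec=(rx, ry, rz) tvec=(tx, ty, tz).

Intrinsics K: fx=683.7, fy=427.8, cx=325.3, cy=257.8
Marker side s = 0.177 m; corners in marker frame (Z=0):
  M0 = (-0.0885, +0.0885, 0)
  M1 = (+0.0885, +0.0885, 0)
  M2 = (+0.0885, -0.0885, 0)
  M3 = (-0.0885, -0.0885, 0)
Detected image corners:
  c0 = (457.881768, 409.981569) px
  c1 = (545.231881, 417.687357) px
  c2 = (556.954731, 357.210568) px
  c3 = (471.881870, 347.801978) px
Planar DLT: solve 8×8 A·h = b for H (H[2,2]=1):
  H  [+575.42391 -135.18300 +508.72176]
  H  [+115.09524 +299.18037 +382.90176]
  H  [+0.17407 -0.12327 +1.00000]
B = K⁻¹H; ‖b₁‖=0.795637, ‖b₂‖=0.795637; λ = 2/(‖b₁‖+‖b₂‖) = 1.256854, sign → tz>0 ⇒ λ=+1.256854
r₁ = λ·B[:,0] = (+0.95372,+0.20631,+0.21878); r₂ = λ·B[:,1] = (-0.17479,+0.97234,-0.15493)
r₃ = r₁×r₂ = (-0.24469,+0.10952,+0.96340); SVD([r₁ r₂ r₃]) → R = UVᵀ:
  R  [+0.95372 -0.17479 -0.24469]
  R  [+0.20631 +0.97234 +0.10952]
  R  [+0.21878 -0.15493 +0.96340]
t = (+0.33719, +0.36754, +1.25685) m
tr R = 2.889453; θ = arccos((tr R − 1)/2) = 0.334037 rad = 19.139°
axis k = ((R−Rᵀ)₃₂, (R−Rᵀ)₁₃, (R−Rᵀ)₂₁) / (2 sinθ) = (-0.403294, -0.706802, +0.581193)
rvec = θ·k = (-0.134715, -0.236098, +0.194140)

rvec=(-0.1347, -0.2361, 0.1941) tvec=(0.3372, 0.3675, 1.2569)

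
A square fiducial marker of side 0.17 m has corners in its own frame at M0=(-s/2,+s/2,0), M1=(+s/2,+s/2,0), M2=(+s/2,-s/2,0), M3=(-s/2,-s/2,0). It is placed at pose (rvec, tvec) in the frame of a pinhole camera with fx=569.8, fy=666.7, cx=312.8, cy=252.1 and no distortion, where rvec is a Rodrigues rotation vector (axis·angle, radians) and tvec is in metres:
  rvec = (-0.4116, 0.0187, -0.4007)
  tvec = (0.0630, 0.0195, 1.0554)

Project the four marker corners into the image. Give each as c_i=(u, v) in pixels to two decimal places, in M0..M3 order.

c0=(322.08, 333.01) c1=(408.89, 289.95) c2=(369.80, 200.68) c3=(287.95, 240.21)

Intrinsics K: fx=569.8, fy=666.7, cx=312.8, cy=252.1
Marker side s = 0.17 m; corners in marker frame (Z=0):
  M0 = (-0.0850, +0.0850, 0)
  M1 = (+0.0850, +0.0850, 0)
  M2 = (+0.0850, -0.0850, 0)
  M3 = (-0.0850, -0.0850, 0)
rvec = (-0.4116, 0.0187, -0.4007), |rvec| = θ = 0.57474 rad = 32.930°
Rodrigues: sinθ=0.54362, 1−cosθ=0.16067; R = I + sinθ·[k]× + (1−cosθ)·[k]×²:
    [+0.92174 +0.37526 +0.09791]
    [-0.38274 +0.83950 +0.38567]
    [+0.06253 -0.39296 +0.91743]
t = (0.0630, 0.0195, 1.0554) m
M0: Pc = R·M0+t = (+0.01655, +0.12339, +1.01668); u = 569.8·(+0.01655)/1.01668 + 312.8 = 322.0751, v = 666.7·(+0.12339)/1.01668 + 252.1 = 333.0150
M1: Pc = R·M1+t = (+0.17324, +0.05832, +1.02731); u = 569.8·(+0.17324)/1.02731 + 312.8 = 408.8901, v = 666.7·(+0.05832)/1.02731 + 252.1 = 289.9511
M2: Pc = R·M2+t = (+0.10945, -0.08439, +1.09412); u = 569.8·(+0.10945)/1.09412 + 312.8 = 369.8003, v = 666.7·(-0.08439)/1.09412 + 252.1 = 200.6762
M3: Pc = R·M3+t = (-0.04724, -0.01932, +1.08349); u = 569.8·(-0.04724)/1.08349 + 312.8 = 287.9544, v = 666.7·(-0.01932)/1.08349 + 252.1 = 240.2091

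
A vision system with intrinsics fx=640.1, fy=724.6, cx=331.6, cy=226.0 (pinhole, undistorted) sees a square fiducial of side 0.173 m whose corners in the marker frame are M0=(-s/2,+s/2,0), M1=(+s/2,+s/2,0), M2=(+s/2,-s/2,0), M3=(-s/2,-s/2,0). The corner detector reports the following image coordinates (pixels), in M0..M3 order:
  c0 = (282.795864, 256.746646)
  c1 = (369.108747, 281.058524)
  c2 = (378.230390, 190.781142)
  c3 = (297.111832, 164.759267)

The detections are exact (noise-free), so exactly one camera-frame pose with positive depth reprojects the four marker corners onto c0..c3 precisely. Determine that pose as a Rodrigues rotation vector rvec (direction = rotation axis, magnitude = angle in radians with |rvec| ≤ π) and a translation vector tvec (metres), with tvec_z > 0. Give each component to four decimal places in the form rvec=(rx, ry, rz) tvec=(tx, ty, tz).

rvec=(-0.3998, -0.3008, 0.1990) tvec=(0.0021, -0.0064, 1.2398)

Intrinsics K: fx=640.1, fy=724.6, cx=331.6, cy=226.0
Marker side s = 0.173 m; corners in marker frame (Z=0):
  M0 = (-0.0865, +0.0865, 0)
  M1 = (+0.0865, +0.0865, 0)
  M2 = (+0.0865, -0.0865, 0)
  M3 = (-0.0865, -0.0865, 0)
Detected image corners:
  c0 = (282.795864, 256.746646) px
  c1 = (369.108747, 281.058524) px
  c2 = (378.230390, 190.781142) px
  c3 = (297.111832, 164.759267) px
Planar DLT: solve 8×8 A·h = b for H (H[2,2]=1):
  H  [+549.76702 -177.20544 +332.70267]
  H  [+190.23360 +452.83672 +222.25045]
  H  [+0.19978 -0.33069 +1.00000]
B = K⁻¹H; ‖b₁‖=0.806599, ‖b₂‖=0.806599; λ = 2/(‖b₁‖+‖b₂‖) = 1.239773, sign → tz>0 ⇒ λ=+1.239773
r₁ = λ·B[:,0] = (+0.93650,+0.24823,+0.24769); r₂ = λ·B[:,1] = (-0.13083,+0.90266,-0.40998)
r₃ = r₁×r₂ = (-0.32535,+0.35154,+0.87782); SVD([r₁ r₂ r₃]) → R = UVᵀ:
  R  [+0.93650 -0.13083 -0.32535]
  R  [+0.24823 +0.90266 +0.35154]
  R  [+0.24769 -0.40998 +0.87782]
t = (+0.00214, -0.00642, +1.23977) m
tr R = 2.716984; θ = arccos((tr R − 1)/2) = 0.538474 rad = 30.852°
axis k = ((R−Rᵀ)₃₂, (R−Rᵀ)₁₃, (R−Rᵀ)₂₁) / (2 sinθ) = (-0.742470, -0.558701, +0.369584)
rvec = θ·k = (-0.399801, -0.300846, +0.199011)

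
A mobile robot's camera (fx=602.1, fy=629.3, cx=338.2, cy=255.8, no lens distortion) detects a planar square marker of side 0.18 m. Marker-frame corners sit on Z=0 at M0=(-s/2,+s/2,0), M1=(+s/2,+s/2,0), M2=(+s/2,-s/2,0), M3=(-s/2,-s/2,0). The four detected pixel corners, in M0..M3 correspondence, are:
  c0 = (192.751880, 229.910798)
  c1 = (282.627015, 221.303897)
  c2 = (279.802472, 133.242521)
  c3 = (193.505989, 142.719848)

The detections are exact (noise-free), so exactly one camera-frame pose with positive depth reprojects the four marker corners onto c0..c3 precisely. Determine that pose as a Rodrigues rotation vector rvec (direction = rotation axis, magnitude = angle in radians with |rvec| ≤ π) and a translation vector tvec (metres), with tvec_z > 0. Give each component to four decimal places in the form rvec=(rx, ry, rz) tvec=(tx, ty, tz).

rvec=(-0.2703, 0.1054, -0.0719) tvec=(-0.2022, -0.1429, 1.2015)

Intrinsics K: fx=602.1, fy=629.3, cx=338.2, cy=255.8
Marker side s = 0.18 m; corners in marker frame (Z=0):
  M0 = (-0.0900, +0.0900, 0)
  M1 = (+0.0900, +0.0900, 0)
  M2 = (+0.0900, -0.0900, 0)
  M3 = (-0.0900, -0.0900, 0)
Detected image corners:
  c0 = (192.751880, 229.910798) px
  c1 = (282.627015, 221.303897) px
  c2 = (279.802472, 133.242521) px
  c3 = (193.505989, 142.719848) px
Planar DLT: solve 8×8 A·h = b for H (H[2,2]=1):
  H  [+470.57475 -47.63130 +236.85068]
  H  [-64.53209 +445.93056 +180.93980]
  H  [-0.07838 -0.22478 +1.00000]
B = K⁻¹H; ‖b₁‖=0.832302, ‖b₂‖=0.832302; λ = 2/(‖b₁‖+‖b₂‖) = 1.201487, sign → tz>0 ⇒ λ=+1.201487
r₁ = λ·B[:,0] = (+0.99193,-0.08493,-0.09417); r₂ = λ·B[:,1] = (+0.05665,+0.96117,-0.27007)
r₃ = r₁×r₂ = (+0.11345,+0.26256,+0.95822); SVD([r₁ r₂ r₃]) → R = UVᵀ:
  R  [+0.99193 +0.05665 +0.11345]
  R  [-0.08493 +0.96117 +0.26256]
  R  [-0.09417 -0.27007 +0.95822]
t = (-0.20224, -0.14293, +1.20149) m
tr R = 2.911321; θ = arccos((tr R − 1)/2) = 0.298902 rad = 17.126°
axis k = ((R−Rᵀ)₃₂, (R−Rᵀ)₁₃, (R−Rᵀ)₂₁) / (2 sinθ) = (-0.904391, +0.352543, -0.240398)
rvec = θ·k = (-0.270324, +0.105376, -0.071856)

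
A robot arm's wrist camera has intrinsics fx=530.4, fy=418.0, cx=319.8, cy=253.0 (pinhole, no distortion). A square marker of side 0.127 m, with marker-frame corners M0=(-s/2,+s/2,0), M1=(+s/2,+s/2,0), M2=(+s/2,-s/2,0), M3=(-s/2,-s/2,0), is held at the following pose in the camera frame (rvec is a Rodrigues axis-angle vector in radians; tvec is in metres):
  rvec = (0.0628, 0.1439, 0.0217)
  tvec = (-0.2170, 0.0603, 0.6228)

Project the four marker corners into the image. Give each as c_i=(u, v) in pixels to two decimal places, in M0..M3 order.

c0=(85.50, 333.19) c1=(186.51, 337.79) c2=(186.62, 252.04) c3=(84.30, 249.86)

Intrinsics K: fx=530.4, fy=418.0, cx=319.8, cy=253.0
Marker side s = 0.127 m; corners in marker frame (Z=0):
  M0 = (-0.0635, +0.0635, 0)
  M1 = (+0.0635, +0.0635, 0)
  M2 = (+0.0635, -0.0635, 0)
  M3 = (-0.0635, -0.0635, 0)
rvec = (0.0628, 0.1439, 0.0217), |rvec| = θ = 0.15850 rad = 9.081°
Rodrigues: sinθ=0.15784, 1−cosθ=0.01253; R = I + sinθ·[k]× + (1−cosθ)·[k]×²:
    [+0.98943 -0.01710 +0.14398]
    [+0.02612 +0.99780 -0.06098]
    [-0.14262 +0.06410 +0.98770]
t = (-0.2170, 0.0603, 0.6228) m
M0: Pc = R·M0+t = (-0.28091, +0.12200, +0.63593); u = 530.4·(-0.28091)/0.63593 + 319.8 = 85.5005, v = 418.0·(+0.12200)/0.63593 + 253.0 = 333.1927
M1: Pc = R·M1+t = (-0.15526, +0.12532, +0.61781); u = 530.4·(-0.15526)/0.61781 + 319.8 = 186.5103, v = 418.0·(+0.12532)/0.61781 + 253.0 = 337.7880
M2: Pc = R·M2+t = (-0.15309, -0.00140, +0.60967); u = 530.4·(-0.15309)/0.60967 + 319.8 = 186.6200, v = 418.0·(-0.00140)/0.60967 + 253.0 = 252.0390
M3: Pc = R·M3+t = (-0.27874, -0.00472, +0.62779); u = 530.4·(-0.27874)/0.62779 + 319.8 = 84.2973, v = 418.0·(-0.00472)/0.62779 + 253.0 = 249.8582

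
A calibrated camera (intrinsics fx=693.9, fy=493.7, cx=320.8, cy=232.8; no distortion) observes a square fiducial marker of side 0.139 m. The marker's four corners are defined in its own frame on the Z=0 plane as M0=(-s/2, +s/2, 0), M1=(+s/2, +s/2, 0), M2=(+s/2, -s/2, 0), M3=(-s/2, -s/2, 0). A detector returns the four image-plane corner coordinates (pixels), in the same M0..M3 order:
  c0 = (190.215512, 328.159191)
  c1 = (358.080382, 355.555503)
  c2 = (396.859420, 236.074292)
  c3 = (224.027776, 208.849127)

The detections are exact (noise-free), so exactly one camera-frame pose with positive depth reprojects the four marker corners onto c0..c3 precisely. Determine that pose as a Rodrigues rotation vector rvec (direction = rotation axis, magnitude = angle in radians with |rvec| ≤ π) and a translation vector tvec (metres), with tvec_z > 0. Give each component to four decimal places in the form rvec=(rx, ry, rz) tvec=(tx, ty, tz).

rvec=(0.1057, 0.0425, 0.2165) tvec=(-0.0231, 0.0560, 0.5519)

Intrinsics K: fx=693.9, fy=493.7, cx=320.8, cy=232.8
Marker side s = 0.139 m; corners in marker frame (Z=0):
  M0 = (-0.0695, +0.0695, 0)
  M1 = (+0.0695, +0.0695, 0)
  M2 = (+0.0695, -0.0695, 0)
  M3 = (-0.0695, -0.0695, 0)
Detected image corners:
  c0 = (190.215512, 328.159191) px
  c1 = (358.080382, 355.555503) px
  c2 = (396.859420, 236.074292) px
  c3 = (224.027776, 208.849127) px
Planar DLT: solve 8×8 A·h = b for H (H[2,2]=1):
  H  [+1209.03423 -203.20063 +291.71711]
  H  [+180.80497 +914.80305 +282.92793]
  H  [-0.05558 +0.19792 +1.00000]
B = K⁻¹H; ‖b₁‖=1.811954, ‖b₂‖=1.811954; λ = 2/(‖b₁‖+‖b₂‖) = 0.551891, sign → tz>0 ⇒ λ=+0.551891
r₁ = λ·B[:,0] = (+0.97578,+0.21658,-0.03068); r₂ = λ·B[:,1] = (-0.21211,+0.97112,+0.10923)
r₃ = r₁×r₂ = (+0.05345,-0.10008,+0.99354); SVD([r₁ r₂ r₃]) → R = UVᵀ:
  R  [+0.97578 -0.21211 +0.05345]
  R  [+0.21658 +0.97112 -0.10008]
  R  [-0.03068 +0.10923 +0.99354]
t = (-0.02313, +0.05604, +0.55189) m
tr R = 2.940448; θ = arccos((tr R − 1)/2) = 0.244643 rad = 14.017°
axis k = ((R−Rᵀ)₃₂, (R−Rᵀ)₁₃, (R−Rᵀ)₂₁) / (2 sinθ) = (+0.432072, +0.173658, +0.884962)
rvec = θ·k = (+0.105703, +0.042484, +0.216500)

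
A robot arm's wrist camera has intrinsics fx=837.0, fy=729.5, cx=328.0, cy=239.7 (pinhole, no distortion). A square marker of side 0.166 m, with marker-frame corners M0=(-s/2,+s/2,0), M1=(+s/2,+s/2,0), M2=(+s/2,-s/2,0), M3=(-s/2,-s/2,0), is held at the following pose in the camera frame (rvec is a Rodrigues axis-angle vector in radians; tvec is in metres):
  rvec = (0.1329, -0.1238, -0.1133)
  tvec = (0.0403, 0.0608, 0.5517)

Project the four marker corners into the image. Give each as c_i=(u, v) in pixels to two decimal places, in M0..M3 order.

c0=(278.29, 440.70) c1=(519.11, 408.48) c2=(500.78, 198.63) c3=(248.83, 224.68)

Intrinsics K: fx=837.0, fy=729.5, cx=328.0, cy=239.7
Marker side s = 0.166 m; corners in marker frame (Z=0):
  M0 = (-0.0830, +0.0830, 0)
  M1 = (+0.0830, +0.0830, 0)
  M2 = (+0.0830, -0.0830, 0)
  M3 = (-0.0830, -0.0830, 0)
rvec = (0.1329, -0.1238, -0.1133), |rvec| = θ = 0.21407 rad = 12.265°
Rodrigues: sinθ=0.21244, 1−cosθ=0.02283; R = I + sinθ·[k]× + (1−cosθ)·[k]×²:
    [+0.98597 +0.10424 -0.13036]
    [-0.12063 +0.98481 -0.12490]
    [+0.11536 +0.13887 +0.98357]
t = (0.0403, 0.0608, 0.5517) m
M0: Pc = R·M0+t = (-0.03288, +0.15255, +0.55365); u = 837.0·(-0.03288)/0.55365 + 328.0 = 278.2872, v = 729.5·(+0.15255)/0.55365 + 239.7 = 440.7042
M1: Pc = R·M1+t = (+0.13079, +0.13253, +0.57280); u = 837.0·(+0.13079)/0.57280 + 328.0 = 519.1123, v = 729.5·(+0.13253)/0.57280 + 239.7 = 408.4815
M2: Pc = R·M2+t = (+0.11348, -0.03095, +0.54975); u = 837.0·(+0.11348)/0.54975 + 328.0 = 500.7806, v = 729.5·(-0.03095)/0.54975 + 239.7 = 198.6282
M3: Pc = R·M3+t = (-0.05019, -0.01093, +0.53060); u = 837.0·(-0.05019)/0.53060 + 328.0 = 248.8307, v = 729.5·(-0.01093)/0.53060 + 239.7 = 224.6773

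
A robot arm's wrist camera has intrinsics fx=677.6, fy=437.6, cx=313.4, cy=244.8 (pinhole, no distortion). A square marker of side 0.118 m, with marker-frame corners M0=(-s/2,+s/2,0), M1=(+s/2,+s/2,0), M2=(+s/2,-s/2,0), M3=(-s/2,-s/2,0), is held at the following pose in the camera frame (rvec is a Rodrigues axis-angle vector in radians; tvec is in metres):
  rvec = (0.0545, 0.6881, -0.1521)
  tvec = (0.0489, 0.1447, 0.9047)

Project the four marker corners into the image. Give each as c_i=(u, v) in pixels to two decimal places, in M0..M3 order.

Intrinsics K: fx=677.6, fy=437.6, cx=313.4, cy=244.8
Marker side s = 0.118 m; corners in marker frame (Z=0):
  M0 = (-0.0590, +0.0590, 0)
  M1 = (+0.0590, +0.0590, 0)
  M2 = (+0.0590, -0.0590, 0)
  M3 = (-0.0590, -0.0590, 0)
rvec = (0.0545, 0.6881, -0.1521), |rvec| = θ = 0.70681 rad = 40.497°
Rodrigues: sinθ=0.64941, 1−cosθ=0.23957; R = I + sinθ·[k]× + (1−cosθ)·[k]×²:
    [+0.76186 +0.15773 +0.62825]
    [-0.12177 +0.98748 -0.10026]
    [-0.63620 -0.00011 +0.77153]
t = (0.0489, 0.1447, 0.9047) m
M0: Pc = R·M0+t = (+0.01326, +0.21015, +0.94223); u = 677.6·(+0.01326)/0.94223 + 313.4 = 322.9333, v = 437.6·(+0.21015)/0.94223 + 244.8 = 342.3981
M1: Pc = R·M1+t = (+0.10316, +0.19578, +0.86716); u = 677.6·(+0.10316)/0.86716 + 313.4 = 394.0063, v = 437.6·(+0.19578)/0.86716 + 244.8 = 343.5965
M2: Pc = R·M2+t = (+0.08454, +0.07925, +0.86717); u = 677.6·(+0.08454)/0.86717 + 313.4 = 379.4616, v = 437.6·(+0.07925)/0.86717 + 244.8 = 284.7941
M3: Pc = R·M3+t = (-0.00536, +0.09362, +0.94224); u = 677.6·(-0.00536)/0.94224 + 313.4 = 309.5484, v = 437.6·(+0.09362)/0.94224 + 244.8 = 288.2806

c0=(322.93, 342.40) c1=(394.01, 343.60) c2=(379.46, 284.79) c3=(309.55, 288.28)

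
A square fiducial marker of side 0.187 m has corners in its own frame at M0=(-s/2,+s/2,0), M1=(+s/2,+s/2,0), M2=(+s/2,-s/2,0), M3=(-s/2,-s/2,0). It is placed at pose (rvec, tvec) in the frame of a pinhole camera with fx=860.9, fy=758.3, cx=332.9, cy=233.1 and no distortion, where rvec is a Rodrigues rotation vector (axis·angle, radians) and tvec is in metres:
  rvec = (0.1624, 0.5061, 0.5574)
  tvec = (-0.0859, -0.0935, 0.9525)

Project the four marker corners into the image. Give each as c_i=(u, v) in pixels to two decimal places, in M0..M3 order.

Intrinsics K: fx=860.9, fy=758.3, cx=332.9, cy=233.1
Marker side s = 0.187 m; corners in marker frame (Z=0):
  M0 = (-0.0935, +0.0935, 0)
  M1 = (+0.0935, +0.0935, 0)
  M2 = (+0.0935, -0.0935, 0)
  M3 = (-0.0935, -0.0935, 0)
rvec = (0.1624, 0.5061, 0.5574), |rvec| = θ = 0.77020 rad = 44.129°
Rodrigues: sinθ=0.69628, 1−cosθ=0.28223; R = I + sinθ·[k]× + (1−cosθ)·[k]×²:
    [+0.73032 -0.46480 +0.50059]
    [+0.54301 +0.83963 -0.01260]
    [-0.41446 +0.28103 +0.86559]
t = (-0.0859, -0.0935, 0.9525) m
M0: Pc = R·M0+t = (-0.19764, -0.06577, +1.01753); u = 860.9·(-0.19764)/1.01753 + 332.9 = 165.6796, v = 758.3·(-0.06577)/1.01753 + 233.1 = 184.0892
M1: Pc = R·M1+t = (-0.06107, +0.03578, +0.94002); u = 860.9·(-0.06107)/0.94002 + 332.9 = 276.9669, v = 758.3·(+0.03578)/0.94002 + 233.1 = 261.9605
M2: Pc = R·M2+t = (+0.02584, -0.12123, +0.88747); u = 860.9·(+0.02584)/0.88747 + 332.9 = 357.9699, v = 758.3·(-0.12123)/0.88747 + 233.1 = 129.5111
M3: Pc = R·M3+t = (-0.11073, -0.22278, +0.96498); u = 860.9·(-0.11073)/0.96498 + 332.9 = 234.1160, v = 758.3·(-0.22278)/0.96498 + 233.1 = 58.0369

c0=(165.68, 184.09) c1=(276.97, 261.96) c2=(357.97, 129.51) c3=(234.12, 58.04)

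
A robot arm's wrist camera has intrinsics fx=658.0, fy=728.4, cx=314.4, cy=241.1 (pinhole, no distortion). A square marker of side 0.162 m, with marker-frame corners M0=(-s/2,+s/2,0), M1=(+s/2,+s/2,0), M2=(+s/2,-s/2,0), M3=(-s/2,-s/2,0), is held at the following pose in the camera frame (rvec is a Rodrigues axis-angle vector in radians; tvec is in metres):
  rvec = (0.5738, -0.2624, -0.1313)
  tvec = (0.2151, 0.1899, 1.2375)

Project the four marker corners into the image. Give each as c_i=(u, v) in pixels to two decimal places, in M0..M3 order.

Intrinsics K: fx=658.0, fy=728.4, cx=314.4, cy=241.1
Marker side s = 0.162 m; corners in marker frame (Z=0):
  M0 = (-0.0810, +0.0810, 0)
  M1 = (+0.0810, +0.0810, 0)
  M2 = (+0.0810, -0.0810, 0)
  M3 = (-0.0810, -0.0810, 0)
rvec = (0.5738, -0.2624, -0.1313), |rvec| = θ = 0.64447 rad = 36.925°
Rodrigues: sinθ=0.60077, 1−cosθ=0.20058; R = I + sinθ·[k]× + (1−cosθ)·[k]×²:
    [+0.95842 +0.04969 -0.28099]
    [-0.19511 +0.83267 -0.51826]
    [+0.20823 +0.55153 +0.80774]
t = (0.2151, 0.1899, 1.2375) m
M0: Pc = R·M0+t = (+0.14149, +0.27315, +1.26531); u = 658.0·(+0.14149)/1.26531 + 314.4 = 387.9804, v = 728.4·(+0.27315)/1.26531 + 241.1 = 398.3444
M1: Pc = R·M1+t = (+0.29676, +0.24154, +1.29904); u = 658.0·(+0.29676)/1.29904 + 314.4 = 464.7155, v = 728.4·(+0.24154)/1.29904 + 241.1 = 376.5380
M2: Pc = R·M2+t = (+0.28871, +0.10665, +1.20969); u = 658.0·(+0.28871)/1.20969 + 314.4 = 471.4397, v = 728.4·(+0.10665)/1.20969 + 241.1 = 305.3177
M3: Pc = R·M3+t = (+0.13344, +0.13826, +1.17596); u = 658.0·(+0.13344)/1.17596 + 314.4 = 389.0673, v = 728.4·(+0.13826)/1.17596 + 241.1 = 326.7380

c0=(387.98, 398.34) c1=(464.72, 376.54) c2=(471.44, 305.32) c3=(389.07, 326.74)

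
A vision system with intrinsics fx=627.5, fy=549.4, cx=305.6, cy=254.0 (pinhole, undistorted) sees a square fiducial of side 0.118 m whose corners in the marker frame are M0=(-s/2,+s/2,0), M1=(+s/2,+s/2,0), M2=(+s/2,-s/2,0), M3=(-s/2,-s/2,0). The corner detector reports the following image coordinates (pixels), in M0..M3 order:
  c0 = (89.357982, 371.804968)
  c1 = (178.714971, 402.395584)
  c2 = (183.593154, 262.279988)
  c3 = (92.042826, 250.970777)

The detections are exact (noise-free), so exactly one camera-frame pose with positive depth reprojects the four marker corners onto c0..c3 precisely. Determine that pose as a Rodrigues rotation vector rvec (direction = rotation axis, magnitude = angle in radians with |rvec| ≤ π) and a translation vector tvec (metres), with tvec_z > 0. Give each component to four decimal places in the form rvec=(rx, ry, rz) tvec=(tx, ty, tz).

rvec=(0.0567, 0.6846, 0.0689) tvec=(-0.1360, 0.0607, 0.4931)

Intrinsics K: fx=627.5, fy=549.4, cx=305.6, cy=254.0
Marker side s = 0.118 m; corners in marker frame (Z=0):
  M0 = (-0.0590, +0.0590, 0)
  M1 = (+0.0590, +0.0590, 0)
  M2 = (+0.0590, -0.0590, 0)
  M3 = (-0.0590, -0.0590, 0)
Detected image corners:
  c0 = (89.357982, 371.804968) px
  c1 = (178.714971, 402.395584) px
  c2 = (183.593154, 262.279988) px
  c3 = (92.042826, 250.970777) px
Planar DLT: solve 8×8 A·h = b for H (H[2,2]=1):
  H  [+592.92299 -10.66993 +132.50331]
  H  [-232.67515 +1148.52531 +321.65924]
  H  [-1.27679 +0.15212 +1.00000]
B = K⁻¹H; ‖b₁‖=2.027947, ‖b₂‖=2.027947; λ = 2/(‖b₁‖+‖b₂‖) = 0.493109, sign → tz>0 ⇒ λ=+0.493109
r₁ = λ·B[:,0] = (+0.77256,+0.08224,-0.62960); r₂ = λ·B[:,1] = (-0.04492,+0.99617,+0.07501)
r₃ = r₁×r₂ = (+0.63335,-0.02967,+0.77329); SVD([r₁ r₂ r₃]) → R = UVᵀ:
  R  [+0.77256 -0.04492 +0.63335]
  R  [+0.08224 +0.99617 -0.02967]
  R  [-0.62960 +0.07501 +0.77329]
t = (-0.13602, +0.06073, +0.49311) m
tr R = 2.542023; θ = arccos((tr R − 1)/2) = 0.690369 rad = 39.555°
axis k = ((R−Rᵀ)₃₂, (R−Rᵀ)₁₃, (R−Rᵀ)₂₁) / (2 sinθ) = (+0.082190, +0.991604, +0.099836)
rvec = θ·k = (+0.056741, +0.684572, +0.068924)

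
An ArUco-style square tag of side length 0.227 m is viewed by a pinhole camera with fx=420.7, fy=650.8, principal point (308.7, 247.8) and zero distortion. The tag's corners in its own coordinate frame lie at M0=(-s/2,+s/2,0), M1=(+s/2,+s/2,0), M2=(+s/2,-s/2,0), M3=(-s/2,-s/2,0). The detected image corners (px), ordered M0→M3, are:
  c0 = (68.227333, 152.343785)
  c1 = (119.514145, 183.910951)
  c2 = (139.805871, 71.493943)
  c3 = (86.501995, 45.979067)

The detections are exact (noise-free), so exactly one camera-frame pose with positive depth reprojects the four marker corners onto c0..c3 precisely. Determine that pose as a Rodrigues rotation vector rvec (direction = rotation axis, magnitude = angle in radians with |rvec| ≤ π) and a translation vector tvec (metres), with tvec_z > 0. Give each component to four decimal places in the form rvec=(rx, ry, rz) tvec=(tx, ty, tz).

rvec=(0.0381, 0.3637, 0.3296) tvec=(-0.6393, -0.2694, 1.3053)

Intrinsics K: fx=420.7, fy=650.8, cx=308.7, cy=247.8
Marker side s = 0.227 m; corners in marker frame (Z=0):
  M0 = (-0.1135, +0.1135, 0)
  M1 = (+0.1135, +0.1135, 0)
  M2 = (+0.1135, -0.1135, 0)
  M3 = (-0.1135, -0.1135, 0)
Detected image corners:
  c0 = (68.227333, 152.343785) px
  c1 = (119.514145, 183.910951) px
  c2 = (139.805871, 71.493943) px
  c3 = (86.501995, 45.979067) px
Planar DLT: solve 8×8 A·h = b for H (H[2,2]=1):
  H  [+203.13787 -77.25732 +102.65256]
  H  [+96.03387 +489.78293 +113.45959]
  H  [-0.26278 +0.07302 +1.00000]
B = K⁻¹H; ‖b₁‖=0.766104, ‖b₂‖=0.766104; λ = 2/(‖b₁‖+‖b₂‖) = 1.305306, sign → tz>0 ⇒ λ=+1.305306
r₁ = λ·B[:,0] = (+0.88197,+0.32322,-0.34301); r₂ = λ·B[:,1] = (-0.30964,+0.94606,+0.09531)
r₃ = r₁×r₂ = (+0.35532,+0.02215,+0.93448); SVD([r₁ r₂ r₃]) → R = UVᵀ:
  R  [+0.88197 -0.30964 +0.35532]
  R  [+0.32322 +0.94606 +0.02215]
  R  [-0.34301 +0.09531 +0.93448]
t = (-0.63930, -0.26945, +1.30531) m
tr R = 2.762518; θ = arccos((tr R − 1)/2) = 0.492277 rad = 28.205°
axis k = ((R−Rᵀ)₃₂, (R−Rᵀ)₁₃, (R−Rᵀ)₂₁) / (2 sinθ) = (+0.077395, +0.738764, +0.669506)
rvec = θ·k = (+0.038100, +0.363676, +0.329583)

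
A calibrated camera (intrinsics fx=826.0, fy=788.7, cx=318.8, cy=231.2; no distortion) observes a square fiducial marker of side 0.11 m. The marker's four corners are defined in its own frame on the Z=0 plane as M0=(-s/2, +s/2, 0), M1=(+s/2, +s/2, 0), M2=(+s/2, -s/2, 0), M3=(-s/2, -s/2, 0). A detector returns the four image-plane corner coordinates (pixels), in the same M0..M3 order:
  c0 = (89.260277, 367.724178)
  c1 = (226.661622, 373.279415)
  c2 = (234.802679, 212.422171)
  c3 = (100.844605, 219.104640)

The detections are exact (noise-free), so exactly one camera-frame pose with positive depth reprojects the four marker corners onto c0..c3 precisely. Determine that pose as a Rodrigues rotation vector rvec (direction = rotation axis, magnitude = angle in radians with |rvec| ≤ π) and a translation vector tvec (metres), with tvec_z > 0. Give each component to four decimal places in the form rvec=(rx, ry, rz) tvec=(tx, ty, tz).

rvec=(-0.1638, 0.4181, -0.0024) tvec=(-0.1077, 0.0432, 0.5611)

Intrinsics K: fx=826.0, fy=788.7, cx=318.8, cy=231.2
Marker side s = 0.11 m; corners in marker frame (Z=0):
  M0 = (-0.0550, +0.0550, 0)
  M1 = (+0.0550, +0.0550, 0)
  M2 = (+0.0550, -0.0550, 0)
  M3 = (-0.0550, -0.0550, 0)
Detected image corners:
  c0 = (89.260277, 367.724178) px
  c1 = (226.661622, 373.279415) px
  c2 = (234.802679, 212.422171) px
  c3 = (100.844605, 219.104640) px
Planar DLT: solve 8×8 A·h = b for H (H[2,2]=1):
  H  [+1115.92605 -136.38663 +160.28261]
  H  [-217.04476 +1321.53988 +291.93931]
  H  [-0.72000 -0.28305 +1.00000]
B = K⁻¹H; ‖b₁‖=1.782074, ‖b₂‖=1.782074; λ = 2/(‖b₁‖+‖b₂‖) = 0.561144, sign → tz>0 ⇒ λ=+0.561144
r₁ = λ·B[:,0] = (+0.91404,-0.03599,-0.40402); r₂ = λ·B[:,1] = (-0.03135,+0.98681,-0.15883)
r₃ = r₁×r₂ = (+0.40441,+0.15784,+0.90085); SVD([r₁ r₂ r₃]) → R = UVᵀ:
  R  [+0.91404 -0.03135 +0.40441]
  R  [-0.03599 +0.98681 +0.15784]
  R  [-0.40402 -0.15883 +0.90085]
t = (-0.10769, +0.04321, +0.56114) m
tr R = 2.801703; θ = arccos((tr R − 1)/2) = 0.449069 rad = 25.730°
axis k = ((R−Rᵀ)₃₂, (R−Rᵀ)₁₃, (R−Rᵀ)₂₁) / (2 sinθ) = (-0.364724, +0.931100, -0.005337)
rvec = θ·k = (-0.163786, +0.418128, -0.002397)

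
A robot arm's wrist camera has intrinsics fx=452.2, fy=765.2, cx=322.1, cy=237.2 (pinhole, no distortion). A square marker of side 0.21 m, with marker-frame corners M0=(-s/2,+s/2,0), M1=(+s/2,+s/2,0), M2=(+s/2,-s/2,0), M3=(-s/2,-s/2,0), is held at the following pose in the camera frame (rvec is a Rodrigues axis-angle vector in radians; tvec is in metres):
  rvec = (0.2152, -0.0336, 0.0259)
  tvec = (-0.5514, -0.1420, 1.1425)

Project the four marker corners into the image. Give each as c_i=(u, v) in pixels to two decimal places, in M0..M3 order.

c0=(65.29, 209.67) c1=(148.14, 212.88) c2=(143.69, 72.29) c3=(57.49, 67.99)

Intrinsics K: fx=452.2, fy=765.2, cx=322.1, cy=237.2
Marker side s = 0.21 m; corners in marker frame (Z=0):
  M0 = (-0.1050, +0.1050, 0)
  M1 = (+0.1050, +0.1050, 0)
  M2 = (+0.1050, -0.1050, 0)
  M3 = (-0.1050, -0.1050, 0)
rvec = (0.2152, -0.0336, 0.0259), |rvec| = θ = 0.21934 rad = 12.567°
Rodrigues: sinθ=0.21759, 1−cosθ=0.02396; R = I + sinθ·[k]× + (1−cosθ)·[k]×²:
    [+0.99910 -0.02929 -0.03056]
    [+0.02209 +0.97660 -0.21391]
    [+0.03611 +0.21305 +0.97637]
t = (-0.5514, -0.1420, 1.1425) m
M0: Pc = R·M0+t = (-0.65938, -0.04178, +1.16108); u = 452.2·(-0.65938)/1.16108 + 322.1 = 65.2936, v = 765.2·(-0.04178)/1.16108 + 237.2 = 209.6676
M1: Pc = R·M1+t = (-0.44957, -0.03714, +1.16866); u = 452.2·(-0.44957)/1.16866 + 322.1 = 148.1440, v = 765.2·(-0.03714)/1.16866 + 237.2 = 212.8839
M2: Pc = R·M2+t = (-0.44342, -0.24222, +1.12392); u = 452.2·(-0.44342)/1.12392 + 322.1 = 143.6945, v = 765.2·(-0.24222)/1.12392 + 237.2 = 72.2867
M3: Pc = R·M3+t = (-0.65323, -0.24686, +1.11634); u = 452.2·(-0.65323)/1.11634 + 322.1 = 57.4934, v = 765.2·(-0.24686)/1.11634 + 237.2 = 67.9866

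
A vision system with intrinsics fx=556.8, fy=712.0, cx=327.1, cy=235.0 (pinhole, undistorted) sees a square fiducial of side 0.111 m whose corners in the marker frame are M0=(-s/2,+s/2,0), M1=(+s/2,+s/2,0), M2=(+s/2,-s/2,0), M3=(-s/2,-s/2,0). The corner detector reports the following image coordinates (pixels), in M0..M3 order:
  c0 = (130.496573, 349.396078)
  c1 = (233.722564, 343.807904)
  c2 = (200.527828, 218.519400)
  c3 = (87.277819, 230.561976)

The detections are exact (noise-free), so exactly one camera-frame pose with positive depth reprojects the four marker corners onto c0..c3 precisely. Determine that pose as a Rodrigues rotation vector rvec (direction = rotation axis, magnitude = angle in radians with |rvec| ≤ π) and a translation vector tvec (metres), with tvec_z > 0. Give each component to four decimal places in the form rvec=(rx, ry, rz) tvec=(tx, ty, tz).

Intrinsics K: fx=556.8, fy=712.0, cx=327.1, cy=235.0
Marker side s = 0.111 m; corners in marker frame (Z=0):
  M0 = (-0.0555, +0.0555, 0)
  M1 = (+0.0555, +0.0555, 0)
  M2 = (+0.0555, -0.0555, 0)
  M3 = (-0.0555, -0.0555, 0)
Detected image corners:
  c0 = (130.496573, 349.396078) px
  c1 = (233.722564, 343.807904) px
  c2 = (200.527828, 218.519400) px
  c3 = (87.277819, 230.561976) px
Planar DLT: solve 8×8 A·h = b for H (H[2,2]=1):
  H  [+906.52254 +504.57148 +162.82385]
  H  [-193.71976 +1378.16209 +288.98182]
  H  [-0.40578 +0.97757 +1.00000]
B = K⁻¹H; ‖b₁‖=1.915065, ‖b₂‖=1.915065; λ = 2/(‖b₁‖+‖b₂‖) = 0.522176, sign → tz>0 ⇒ λ=+0.522176
r₁ = λ·B[:,0] = (+0.97463,-0.07214,-0.21189); r₂ = λ·B[:,1] = (+0.17332,+0.84225,+0.51046)
r₃ = r₁×r₂ = (+0.14164,-0.53423,+0.83339); SVD([r₁ r₂ r₃]) → R = UVᵀ:
  R  [+0.97463 +0.17332 +0.14164]
  R  [-0.07214 +0.84225 -0.53423]
  R  [-0.21189 +0.51046 +0.83339]
t = (-0.15406, +0.03959, +0.52218) m
tr R = 2.650266; θ = arccos((tr R − 1)/2) = 0.600359 rad = 34.398°
axis k = ((R−Rᵀ)₃₂, (R−Rᵀ)₁₃, (R−Rᵀ)₂₁) / (2 sinθ) = (+0.924611, +0.312892, -0.217240)
rvec = θ·k = (+0.555098, +0.187847, -0.130422)

rvec=(0.5551, 0.1878, -0.1304) tvec=(-0.1541, 0.0396, 0.5222)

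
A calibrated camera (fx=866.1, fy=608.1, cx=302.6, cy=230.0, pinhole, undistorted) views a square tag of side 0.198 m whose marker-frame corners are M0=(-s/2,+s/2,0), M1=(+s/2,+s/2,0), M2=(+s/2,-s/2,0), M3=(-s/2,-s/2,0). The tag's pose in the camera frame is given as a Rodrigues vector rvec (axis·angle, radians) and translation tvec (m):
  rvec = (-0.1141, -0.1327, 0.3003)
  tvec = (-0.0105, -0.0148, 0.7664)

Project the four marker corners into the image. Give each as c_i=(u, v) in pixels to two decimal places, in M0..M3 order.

Intrinsics K: fx=866.1, fy=608.1, cx=302.6, cy=230.0
Marker side s = 0.198 m; corners in marker frame (Z=0):
  M0 = (-0.0990, +0.0990, 0)
  M1 = (+0.0990, +0.0990, 0)
  M2 = (+0.0990, -0.0990, 0)
  M3 = (-0.0990, -0.0990, 0)
rvec = (-0.1141, -0.1327, 0.3003), |rvec| = θ = 0.34757 rad = 19.915°
Rodrigues: sinθ=0.34062, 1−cosθ=0.05980; R = I + sinθ·[k]× + (1−cosθ)·[k]×²:
    [+0.94665 -0.28680 -0.14700]
    [+0.30178 +0.94892 +0.09209]
    [+0.11308 -0.13154 +0.98484]
t = (-0.0105, -0.0148, 0.7664) m
M0: Pc = R·M0+t = (-0.13261, +0.04927, +0.74218); u = 866.1·(-0.13261)/0.74218 + 302.6 = 147.8481, v = 608.1·(+0.04927)/0.74218 + 230.0 = 270.3658
M1: Pc = R·M1+t = (+0.05483, +0.10902, +0.76457); u = 866.1·(+0.05483)/0.76457 + 302.6 = 364.7054, v = 608.1·(+0.10902)/0.76457 + 230.0 = 316.7083
M2: Pc = R·M2+t = (+0.11161, -0.07887, +0.79062); u = 866.1·(+0.11161)/0.79062 + 302.6 = 424.8664, v = 608.1·(-0.07887)/0.79062 + 230.0 = 169.3404
M3: Pc = R·M3+t = (-0.07583, -0.13862, +0.76823); u = 866.1·(-0.07583)/0.76823 + 302.6 = 217.1146, v = 608.1·(-0.13862)/0.76823 + 230.0 = 120.2740

c0=(147.85, 270.37) c1=(364.71, 316.71) c2=(424.87, 169.34) c3=(217.11, 120.27)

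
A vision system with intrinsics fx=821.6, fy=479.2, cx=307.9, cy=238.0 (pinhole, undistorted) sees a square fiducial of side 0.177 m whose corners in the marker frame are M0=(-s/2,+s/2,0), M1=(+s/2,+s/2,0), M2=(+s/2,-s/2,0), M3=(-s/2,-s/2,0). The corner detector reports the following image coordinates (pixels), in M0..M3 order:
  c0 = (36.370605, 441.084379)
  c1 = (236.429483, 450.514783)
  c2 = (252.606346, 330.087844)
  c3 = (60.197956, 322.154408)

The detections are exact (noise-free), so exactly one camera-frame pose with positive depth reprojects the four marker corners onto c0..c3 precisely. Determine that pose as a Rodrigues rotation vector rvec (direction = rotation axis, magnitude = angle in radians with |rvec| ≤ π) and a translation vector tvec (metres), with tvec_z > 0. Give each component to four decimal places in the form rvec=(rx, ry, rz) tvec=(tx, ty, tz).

rvec=(-0.1677, 0.0345, 0.0659) tvec=(-0.1444, 0.2246, 0.7335)

Intrinsics K: fx=821.6, fy=479.2, cx=307.9, cy=238.0
Marker side s = 0.177 m; corners in marker frame (Z=0):
  M0 = (-0.0885, +0.0885, 0)
  M1 = (+0.0885, +0.0885, 0)
  M2 = (+0.0885, -0.0885, 0)
  M3 = (-0.0885, -0.0885, 0)
Detected image corners:
  c0 = (36.370605, 441.084379) px
  c1 = (236.429483, 450.514783) px
  c2 = (252.606346, 330.087844) px
  c3 = (60.197956, 322.154408) px
Planar DLT: solve 8×8 A·h = b for H (H[2,2]=1):
  H  [+1100.28492 -146.16702 +146.12955]
  H  [+28.01291 +588.98045 +384.74373]
  H  [-0.05429 -0.22580 +1.00000]
B = K⁻¹H; ‖b₁‖=1.363305, ‖b₂‖=1.363305; λ = 2/(‖b₁‖+‖b₂‖) = 0.733512, sign → tz>0 ⇒ λ=+0.733512
r₁ = λ·B[:,0] = (+0.99724,+0.06266,-0.03982); r₂ = λ·B[:,1] = (-0.06843,+0.98381,-0.16562)
r₃ = r₁×r₂ = (+0.02880,+0.16789,+0.98538); SVD([r₁ r₂ r₃]) → R = UVᵀ:
  R  [+0.99724 -0.06843 +0.02880]
  R  [+0.06266 +0.98381 +0.16789]
  R  [-0.03982 -0.16562 +0.98538]
t = (-0.14443, +0.22462, +0.73351) m
tr R = 2.966437; θ = arccos((tr R − 1)/2) = 0.183459 rad = 10.511°
axis k = ((R−Rᵀ)₃₂, (R−Rᵀ)₁₃, (R−Rᵀ)₂₁) / (2 sinθ) = (-0.914088, +0.188069, +0.359267)
rvec = θ·k = (-0.167698, +0.034503, +0.065911)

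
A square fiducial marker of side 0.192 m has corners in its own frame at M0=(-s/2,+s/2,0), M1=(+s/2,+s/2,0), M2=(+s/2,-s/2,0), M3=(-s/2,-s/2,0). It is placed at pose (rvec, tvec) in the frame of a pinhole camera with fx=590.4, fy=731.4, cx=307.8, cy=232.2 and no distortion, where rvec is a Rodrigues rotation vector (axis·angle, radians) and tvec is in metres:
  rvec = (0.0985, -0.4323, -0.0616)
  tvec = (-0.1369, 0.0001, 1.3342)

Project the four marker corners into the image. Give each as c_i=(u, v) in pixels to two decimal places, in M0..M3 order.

c0=(208.16, 290.05) c1=(288.10, 278.55) c2=(284.59, 176.96) c3=(203.14, 182.34)

Intrinsics K: fx=590.4, fy=731.4, cx=307.8, cy=232.2
Marker side s = 0.192 m; corners in marker frame (Z=0):
  M0 = (-0.0960, +0.0960, 0)
  M1 = (+0.0960, +0.0960, 0)
  M2 = (+0.0960, -0.0960, 0)
  M3 = (-0.0960, -0.0960, 0)
rvec = (0.0985, -0.4323, -0.0616), |rvec| = θ = 0.44764 rad = 25.648°
Rodrigues: sinθ=0.43284, 1−cosθ=0.09853; R = I + sinθ·[k]× + (1−cosθ)·[k]×²:
    [+0.90624 +0.03863 -0.42099]
    [-0.08050 +0.99336 -0.08215]
    [+0.41502 +0.10834 +0.90334]
t = (-0.1369, 0.0001, 1.3342) m
M0: Pc = R·M0+t = (-0.22019, +0.10319, +1.30476); u = 590.4·(-0.22019)/1.30476 + 307.8 = 208.1640, v = 731.4·(+0.10319)/1.30476 + 232.2 = 290.0451
M1: Pc = R·M1+t = (-0.04619, +0.08773, +1.38444); u = 590.4·(-0.04619)/1.38444 + 307.8 = 288.1010, v = 731.4·(+0.08773)/1.38444 + 232.2 = 278.5502
M2: Pc = R·M2+t = (-0.05361, -0.10299, +1.36364); u = 590.4·(-0.05361)/1.36364 + 307.8 = 284.5896, v = 731.4·(-0.10299)/1.36364 + 232.2 = 176.9600
M3: Pc = R·M3+t = (-0.22761, -0.08753, +1.28396); u = 590.4·(-0.22761)/1.28396 + 307.8 = 203.1397, v = 731.4·(-0.08753)/1.28396 + 232.2 = 182.3362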